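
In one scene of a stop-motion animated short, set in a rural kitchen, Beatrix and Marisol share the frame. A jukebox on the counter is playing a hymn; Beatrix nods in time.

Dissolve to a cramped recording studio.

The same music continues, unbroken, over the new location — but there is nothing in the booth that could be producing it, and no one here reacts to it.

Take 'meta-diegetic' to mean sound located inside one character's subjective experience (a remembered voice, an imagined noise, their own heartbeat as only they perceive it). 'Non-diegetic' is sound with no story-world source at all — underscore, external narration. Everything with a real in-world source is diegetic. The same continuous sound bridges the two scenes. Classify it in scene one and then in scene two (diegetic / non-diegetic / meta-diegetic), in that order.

Scene one: a jukebox is an on-screen source and Beatrix reacts to it → diegetic.
Scene two: there is no source in the booth and no one hears it — it's now underscore → non-diegetic.

diegetic, non-diegetic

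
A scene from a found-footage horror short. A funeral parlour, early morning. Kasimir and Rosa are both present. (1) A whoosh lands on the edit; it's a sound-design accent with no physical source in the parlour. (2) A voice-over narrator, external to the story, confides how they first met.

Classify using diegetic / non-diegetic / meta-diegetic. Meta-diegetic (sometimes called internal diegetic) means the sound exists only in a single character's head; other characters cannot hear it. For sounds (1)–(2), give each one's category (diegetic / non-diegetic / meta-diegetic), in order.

non-diegetic, non-diegetic

(1) is non-diegetic: an editorial stinger — it belongs to the cut, not the story world.
(2) external voice-over — not a character, not heard by anyone in the scene → non-diegetic.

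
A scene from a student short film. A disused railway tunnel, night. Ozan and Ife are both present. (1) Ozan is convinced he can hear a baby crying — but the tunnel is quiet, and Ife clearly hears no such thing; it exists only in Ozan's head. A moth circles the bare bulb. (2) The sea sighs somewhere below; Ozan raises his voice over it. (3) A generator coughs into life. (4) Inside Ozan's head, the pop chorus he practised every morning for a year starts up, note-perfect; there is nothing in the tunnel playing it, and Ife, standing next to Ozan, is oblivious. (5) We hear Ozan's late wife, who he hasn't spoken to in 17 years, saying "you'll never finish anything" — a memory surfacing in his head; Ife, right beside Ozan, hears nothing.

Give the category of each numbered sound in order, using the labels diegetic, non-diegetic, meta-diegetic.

Sound (1): subjective to Ozan: the tunnel is silent and Ife hears nothing, so meta-diegetic.
(2) it's the actual ambient sound of the location → diegetic.
(3) is diegetic: a generator is a real object/event in the scene's world.
(4) the music is a memory playing inside Ozan's mind alone; no real-world source, Ife can't hear it → meta-diegetic.
Sound (5): it's Ozan's recollection rendered as sound; the other character can't hear it, so meta-diegetic.

meta-diegetic, diegetic, diegetic, meta-diegetic, meta-diegetic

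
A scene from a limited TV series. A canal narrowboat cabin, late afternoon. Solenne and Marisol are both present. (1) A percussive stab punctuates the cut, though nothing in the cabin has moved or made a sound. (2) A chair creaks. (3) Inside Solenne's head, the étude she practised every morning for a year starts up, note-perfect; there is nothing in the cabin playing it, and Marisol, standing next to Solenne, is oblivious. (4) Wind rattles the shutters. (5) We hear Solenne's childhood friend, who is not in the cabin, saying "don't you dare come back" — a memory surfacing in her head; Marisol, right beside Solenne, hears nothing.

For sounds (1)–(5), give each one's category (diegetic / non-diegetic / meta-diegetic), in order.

(1) is non-diegetic: an editorial stinger — it belongs to the cut, not the story world.
Sound (2): a chair is a real object/event in the scene's world, so diegetic.
(3) the music is a memory playing inside Solenne's mind alone; no real-world source, Marisol can't hear it → meta-diegetic.
Sound (4): ambient/room sound belonging to the story's physical space, so diegetic.
(5) is meta-diegetic: it's Solenne's recollection rendered as sound; the other character can't hear it.

non-diegetic, diegetic, meta-diegetic, diegetic, meta-diegetic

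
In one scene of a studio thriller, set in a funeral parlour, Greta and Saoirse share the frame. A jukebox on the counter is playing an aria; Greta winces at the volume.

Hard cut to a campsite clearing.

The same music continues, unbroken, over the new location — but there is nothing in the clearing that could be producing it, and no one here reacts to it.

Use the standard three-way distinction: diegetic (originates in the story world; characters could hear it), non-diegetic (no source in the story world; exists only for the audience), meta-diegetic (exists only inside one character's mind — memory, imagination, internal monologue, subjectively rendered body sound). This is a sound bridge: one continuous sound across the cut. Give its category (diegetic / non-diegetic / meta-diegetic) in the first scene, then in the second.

diegetic, non-diegetic

Scene one: a jukebox is an on-screen source and Greta reacts to it → diegetic.
Scene two: there is no source in the clearing and no one hears it — it's now underscore → non-diegetic.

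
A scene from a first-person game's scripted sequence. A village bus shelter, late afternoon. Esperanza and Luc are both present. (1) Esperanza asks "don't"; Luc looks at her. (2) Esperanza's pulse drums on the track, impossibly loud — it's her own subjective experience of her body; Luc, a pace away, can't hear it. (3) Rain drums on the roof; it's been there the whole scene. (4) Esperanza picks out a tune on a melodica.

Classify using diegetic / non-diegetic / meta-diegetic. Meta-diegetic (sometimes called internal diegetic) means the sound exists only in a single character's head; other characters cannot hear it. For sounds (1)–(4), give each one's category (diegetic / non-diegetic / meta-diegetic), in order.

(1) is diegetic: Esperanza is a character speaking aloud in the scene.
(2) is meta-diegetic: point-of-audition from inside Esperanza's body; not a sound in the room.
Sound (3): ambient/room sound belonging to the story's physical space, so diegetic.
(4) is diegetic: the instrument and the performer are both in the scene.

diegetic, meta-diegetic, diegetic, diegetic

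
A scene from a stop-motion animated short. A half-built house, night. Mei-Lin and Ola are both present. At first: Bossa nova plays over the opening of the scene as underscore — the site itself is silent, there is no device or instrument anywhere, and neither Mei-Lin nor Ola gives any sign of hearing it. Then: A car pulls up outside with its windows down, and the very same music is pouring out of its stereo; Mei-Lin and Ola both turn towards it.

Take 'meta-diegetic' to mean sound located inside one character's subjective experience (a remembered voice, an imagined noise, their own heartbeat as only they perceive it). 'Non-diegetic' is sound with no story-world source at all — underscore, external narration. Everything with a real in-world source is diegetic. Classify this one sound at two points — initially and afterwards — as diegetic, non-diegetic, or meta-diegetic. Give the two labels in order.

Initially: no in-world source exists and no character can hear it — underscore → non-diegetic.
Afterwards: the car stereo is now a real source in the story world and the characters hear it → diegetic.

non-diegetic, diegetic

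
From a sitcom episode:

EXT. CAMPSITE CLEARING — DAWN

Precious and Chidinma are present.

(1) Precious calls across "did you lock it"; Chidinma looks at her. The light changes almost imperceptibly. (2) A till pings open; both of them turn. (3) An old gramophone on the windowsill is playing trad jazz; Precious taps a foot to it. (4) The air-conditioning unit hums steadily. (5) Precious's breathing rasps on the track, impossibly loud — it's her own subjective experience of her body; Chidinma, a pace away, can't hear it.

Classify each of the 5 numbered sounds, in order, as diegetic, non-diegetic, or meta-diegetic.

(1) is diegetic: spoken by a character present in the story world.
(2) the sound comes from a till physically present in the location → diegetic.
(3) is diegetic: the music comes from an on-screen device that Precious responds to.
(4) the air-conditioning unit is part of the location's real environment → diegetic.
(5) point-of-audition from inside Precious's body; not a sound in the room → meta-diegetic.

diegetic, diegetic, diegetic, diegetic, meta-diegetic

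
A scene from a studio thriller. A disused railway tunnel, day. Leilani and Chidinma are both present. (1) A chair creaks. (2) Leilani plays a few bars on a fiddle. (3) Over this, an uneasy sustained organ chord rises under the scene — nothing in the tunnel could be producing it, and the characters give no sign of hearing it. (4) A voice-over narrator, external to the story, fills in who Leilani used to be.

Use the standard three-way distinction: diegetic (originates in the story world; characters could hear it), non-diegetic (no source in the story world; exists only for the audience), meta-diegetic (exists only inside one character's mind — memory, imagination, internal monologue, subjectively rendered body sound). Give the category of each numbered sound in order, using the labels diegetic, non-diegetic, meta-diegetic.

Sound (1): an in-world source (a chair); characters could hear it, so diegetic.
(2) a character is playing a fiddle on screen → diegetic.
Sound (3): score with no on-screen or off-screen source; it exists for the audience alone, so non-diegetic.
(4) external voice-over — not a character, not heard by anyone in the scene → non-diegetic.

diegetic, diegetic, non-diegetic, non-diegetic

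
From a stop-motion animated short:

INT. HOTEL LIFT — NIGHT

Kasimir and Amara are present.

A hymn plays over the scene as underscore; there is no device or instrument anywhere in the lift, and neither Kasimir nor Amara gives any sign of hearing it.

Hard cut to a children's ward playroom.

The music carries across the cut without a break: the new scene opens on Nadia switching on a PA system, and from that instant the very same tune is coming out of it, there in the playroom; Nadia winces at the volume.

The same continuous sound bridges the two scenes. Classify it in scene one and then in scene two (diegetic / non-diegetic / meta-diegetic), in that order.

Scene one: there's no in-world source anywhere and no character hears it — underscore for the audience only → non-diegetic.
Scene two: once Nadia turns on a PA system, the music has a real source in the story world and Nadia reacts to it → diegetic.

non-diegetic, diegetic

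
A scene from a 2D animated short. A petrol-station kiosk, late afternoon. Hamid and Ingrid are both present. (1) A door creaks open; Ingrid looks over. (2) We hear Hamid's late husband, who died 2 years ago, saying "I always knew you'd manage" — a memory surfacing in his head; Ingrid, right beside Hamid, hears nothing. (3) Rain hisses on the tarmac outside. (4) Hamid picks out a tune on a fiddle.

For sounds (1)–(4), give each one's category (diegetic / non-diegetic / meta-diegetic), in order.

diegetic, meta-diegetic, diegetic, diegetic

(1) is diegetic: a door is a real object/event in the scene's world.
(2) it's Hamid's recollection rendered as sound; the other character can't hear it → meta-diegetic.
Sound (3): rain is part of the location's real environment, so diegetic.
(4) a character is playing a fiddle on screen → diegetic.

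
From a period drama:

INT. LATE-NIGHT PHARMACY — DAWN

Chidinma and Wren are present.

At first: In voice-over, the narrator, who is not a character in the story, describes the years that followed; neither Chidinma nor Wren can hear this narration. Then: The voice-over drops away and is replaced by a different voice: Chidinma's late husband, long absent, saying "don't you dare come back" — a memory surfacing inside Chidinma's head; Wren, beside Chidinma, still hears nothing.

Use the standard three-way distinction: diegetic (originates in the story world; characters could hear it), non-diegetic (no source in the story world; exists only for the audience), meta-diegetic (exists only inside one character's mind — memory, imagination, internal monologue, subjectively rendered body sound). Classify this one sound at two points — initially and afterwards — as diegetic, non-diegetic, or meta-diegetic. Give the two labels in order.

Initially: the external narrator addresses only the audience — outside the story world → non-diegetic.
Afterwards: the replacement voice is a memory inside Chidinma's mind specifically → meta-diegetic.

non-diegetic, meta-diegetic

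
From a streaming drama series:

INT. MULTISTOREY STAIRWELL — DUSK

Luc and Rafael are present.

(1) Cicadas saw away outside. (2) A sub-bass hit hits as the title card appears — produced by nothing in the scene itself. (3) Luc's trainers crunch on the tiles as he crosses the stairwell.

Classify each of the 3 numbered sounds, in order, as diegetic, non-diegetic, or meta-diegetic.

Sound (1): it's the actual ambient sound of the location, so diegetic.
(2) is non-diegetic: nothing in the scene produces it; it's an accent added for the audience.
(3) it's the physical sound of Luc moving in the space → diegetic.

diegetic, non-diegetic, diegetic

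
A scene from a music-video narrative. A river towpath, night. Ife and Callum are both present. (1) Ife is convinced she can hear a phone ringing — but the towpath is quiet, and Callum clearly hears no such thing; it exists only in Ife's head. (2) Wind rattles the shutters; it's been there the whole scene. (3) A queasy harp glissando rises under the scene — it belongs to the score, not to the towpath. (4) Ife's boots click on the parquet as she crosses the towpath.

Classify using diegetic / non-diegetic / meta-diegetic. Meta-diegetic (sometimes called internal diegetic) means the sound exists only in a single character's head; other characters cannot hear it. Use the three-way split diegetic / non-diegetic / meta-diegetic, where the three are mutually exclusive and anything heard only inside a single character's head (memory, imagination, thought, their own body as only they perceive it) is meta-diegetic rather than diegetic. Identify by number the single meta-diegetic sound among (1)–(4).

1

Sound (1): subjective to Ife: the towpath is silent and Callum hears nothing, so meta-diegetic.
Sound (2): wind is part of the location's real environment, so diegetic.
(3) nothing in the towpath produces it and the characters don't hear it — pure soundtrack → non-diegetic.
(4) is diegetic: a character's body making contact with the set — an in-world sound.
Only (1) is meta-diegetic.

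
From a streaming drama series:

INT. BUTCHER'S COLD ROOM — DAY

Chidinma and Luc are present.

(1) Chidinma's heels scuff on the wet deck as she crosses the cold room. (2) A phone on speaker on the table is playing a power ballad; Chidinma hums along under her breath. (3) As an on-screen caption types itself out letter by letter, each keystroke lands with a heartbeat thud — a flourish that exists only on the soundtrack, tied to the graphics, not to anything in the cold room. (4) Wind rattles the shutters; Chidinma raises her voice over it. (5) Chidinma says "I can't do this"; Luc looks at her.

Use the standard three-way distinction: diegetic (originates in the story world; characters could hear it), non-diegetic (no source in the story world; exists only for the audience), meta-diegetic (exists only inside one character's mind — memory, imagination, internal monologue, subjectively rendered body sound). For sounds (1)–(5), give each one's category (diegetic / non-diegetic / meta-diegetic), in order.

diegetic, diegetic, non-diegetic, diegetic, diegetic

(1) Chidinma's footsteps are produced in the story world → diegetic.
(2) is diegetic: the music comes from an on-screen device that Chidinma responds to.
(3) is non-diegetic: sound married to a title/caption — outside the diegesis by definition.
Sound (4): wind is part of the location's real environment, so diegetic.
(5) is diegetic: spoken by a character present in the story world.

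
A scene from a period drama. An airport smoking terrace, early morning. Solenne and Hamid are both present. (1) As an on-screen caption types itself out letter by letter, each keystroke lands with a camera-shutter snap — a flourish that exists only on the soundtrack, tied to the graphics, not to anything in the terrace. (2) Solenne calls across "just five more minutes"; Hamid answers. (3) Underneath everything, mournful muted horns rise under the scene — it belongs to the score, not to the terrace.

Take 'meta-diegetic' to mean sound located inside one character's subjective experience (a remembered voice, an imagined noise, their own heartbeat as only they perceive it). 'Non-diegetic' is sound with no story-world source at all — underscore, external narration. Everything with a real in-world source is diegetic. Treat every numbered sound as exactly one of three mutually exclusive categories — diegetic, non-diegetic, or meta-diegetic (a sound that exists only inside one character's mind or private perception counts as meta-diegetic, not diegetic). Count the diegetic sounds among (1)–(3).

(1) is non-diegetic: sound married to a title/caption — outside the diegesis by definition.
(2) is diegetic: Solenne is a character speaking aloud in the scene.
(3) is non-diegetic: nothing in the terrace produces it and the characters don't hear it — pure soundtrack.
So 1 of the 3 is diegetic: (2).

1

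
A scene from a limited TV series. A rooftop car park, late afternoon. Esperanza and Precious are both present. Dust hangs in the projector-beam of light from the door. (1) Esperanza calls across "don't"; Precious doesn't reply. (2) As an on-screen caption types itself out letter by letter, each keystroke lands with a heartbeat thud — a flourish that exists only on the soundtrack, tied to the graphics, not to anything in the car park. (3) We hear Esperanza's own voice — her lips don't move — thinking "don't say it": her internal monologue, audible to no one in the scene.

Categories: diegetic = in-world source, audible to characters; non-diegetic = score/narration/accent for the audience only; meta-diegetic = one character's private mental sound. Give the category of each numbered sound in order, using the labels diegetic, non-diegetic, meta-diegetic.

diegetic, non-diegetic, meta-diegetic

(1) spoken by a character present in the story world → diegetic.
Sound (2): sound married to a title/caption — outside the diegesis by definition, so non-diegetic.
(3) is meta-diegetic: internal monologue — inside Esperanza's mind, not spoken into the scene.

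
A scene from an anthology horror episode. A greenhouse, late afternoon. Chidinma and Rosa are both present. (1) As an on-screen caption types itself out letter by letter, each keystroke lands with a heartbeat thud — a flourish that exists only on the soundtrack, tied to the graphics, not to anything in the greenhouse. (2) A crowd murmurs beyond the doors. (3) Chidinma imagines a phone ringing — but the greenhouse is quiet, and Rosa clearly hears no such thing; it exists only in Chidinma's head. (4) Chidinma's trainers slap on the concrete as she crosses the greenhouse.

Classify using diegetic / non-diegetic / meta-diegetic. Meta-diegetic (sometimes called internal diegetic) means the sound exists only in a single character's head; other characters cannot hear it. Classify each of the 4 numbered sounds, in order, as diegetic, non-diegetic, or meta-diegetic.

non-diegetic, diegetic, meta-diegetic, diegetic

(1) is non-diegetic: sound married to a title/caption — outside the diegesis by definition.
(2) is diegetic: a crowd is part of the location's real environment.
(3) subjective to Chidinma: the greenhouse is silent and Rosa hears nothing → meta-diegetic.
(4) Chidinma's footsteps are produced in the story world → diegetic.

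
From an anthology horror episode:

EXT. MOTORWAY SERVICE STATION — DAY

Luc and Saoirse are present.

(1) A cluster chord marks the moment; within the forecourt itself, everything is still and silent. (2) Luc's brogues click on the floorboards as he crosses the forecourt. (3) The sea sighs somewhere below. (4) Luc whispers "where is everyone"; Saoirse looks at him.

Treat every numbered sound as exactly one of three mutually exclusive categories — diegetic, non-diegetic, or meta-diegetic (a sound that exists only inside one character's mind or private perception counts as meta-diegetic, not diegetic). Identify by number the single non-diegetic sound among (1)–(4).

(1) an editorial stinger — it belongs to the cut, not the story world → non-diegetic.
Sound (2): it's the physical sound of Luc moving in the space, so diegetic.
(3) ambient/room sound belonging to the story's physical space → diegetic.
(4) is diegetic: Luc is a character speaking aloud in the scene.
Only (1) is non-diegetic.

1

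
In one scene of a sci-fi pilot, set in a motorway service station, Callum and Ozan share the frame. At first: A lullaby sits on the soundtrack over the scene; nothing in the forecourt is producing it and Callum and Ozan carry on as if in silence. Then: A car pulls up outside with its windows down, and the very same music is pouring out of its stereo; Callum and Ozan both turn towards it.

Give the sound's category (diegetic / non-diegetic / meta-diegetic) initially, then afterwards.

Initially: no in-world source exists and no character can hear it — underscore → non-diegetic.
Afterwards: the car stereo is now a real source in the story world and the characters hear it → diegetic.

non-diegetic, diegetic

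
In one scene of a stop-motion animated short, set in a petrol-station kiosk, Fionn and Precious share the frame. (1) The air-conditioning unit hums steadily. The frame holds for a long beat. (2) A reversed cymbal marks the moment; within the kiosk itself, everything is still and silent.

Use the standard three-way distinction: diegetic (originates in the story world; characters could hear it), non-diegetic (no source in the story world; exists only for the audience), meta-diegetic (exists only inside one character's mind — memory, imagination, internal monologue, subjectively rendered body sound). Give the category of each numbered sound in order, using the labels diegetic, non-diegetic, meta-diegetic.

(1) it's the actual ambient sound of the location → diegetic.
Sound (2): it's a sound-design accent with no in-world source; no one in the scene can hear it, so non-diegetic.

diegetic, non-diegetic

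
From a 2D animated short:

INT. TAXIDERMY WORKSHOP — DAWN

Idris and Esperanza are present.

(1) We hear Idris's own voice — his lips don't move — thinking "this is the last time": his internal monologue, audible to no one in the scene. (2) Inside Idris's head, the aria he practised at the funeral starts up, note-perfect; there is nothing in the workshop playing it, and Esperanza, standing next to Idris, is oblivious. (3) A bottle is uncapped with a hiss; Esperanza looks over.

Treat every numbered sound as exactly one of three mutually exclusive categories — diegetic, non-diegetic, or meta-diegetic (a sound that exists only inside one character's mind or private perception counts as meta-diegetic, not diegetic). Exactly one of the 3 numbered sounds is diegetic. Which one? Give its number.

3

Sound (1): it's Idris's unspoken thought, heard only by the audience via his subjectivity, so meta-diegetic.
(2) it lives in Idris's subjectivity, not in the workshop → meta-diegetic.
Sound (3): a bottle is a real object/event in the scene's world, so diegetic.
Only (3) is diegetic.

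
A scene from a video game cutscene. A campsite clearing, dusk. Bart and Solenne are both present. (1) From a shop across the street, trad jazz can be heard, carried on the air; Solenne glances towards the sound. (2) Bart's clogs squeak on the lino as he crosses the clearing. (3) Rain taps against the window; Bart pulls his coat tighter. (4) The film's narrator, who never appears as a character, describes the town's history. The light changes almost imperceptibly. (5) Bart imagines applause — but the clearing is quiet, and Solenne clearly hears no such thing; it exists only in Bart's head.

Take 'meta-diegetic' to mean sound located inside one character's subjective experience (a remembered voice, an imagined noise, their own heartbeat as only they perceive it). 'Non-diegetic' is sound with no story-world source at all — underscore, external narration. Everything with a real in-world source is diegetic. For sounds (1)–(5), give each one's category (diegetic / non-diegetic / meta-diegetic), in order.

Sound (1): off-screen diegetic: the source is out of frame but still in the story's space, so diegetic.
(2) Bart's footsteps are produced in the story world → diegetic.
(3) is diegetic: rain is part of the location's real environment.
Sound (4): the narrator exists outside the story world, addressing only the audience, so non-diegetic.
Sound (5): the sound is imagined by Bart; nothing in the story world is producing it and Solenne can't hear it, so meta-diegetic.

diegetic, diegetic, diegetic, non-diegetic, meta-diegetic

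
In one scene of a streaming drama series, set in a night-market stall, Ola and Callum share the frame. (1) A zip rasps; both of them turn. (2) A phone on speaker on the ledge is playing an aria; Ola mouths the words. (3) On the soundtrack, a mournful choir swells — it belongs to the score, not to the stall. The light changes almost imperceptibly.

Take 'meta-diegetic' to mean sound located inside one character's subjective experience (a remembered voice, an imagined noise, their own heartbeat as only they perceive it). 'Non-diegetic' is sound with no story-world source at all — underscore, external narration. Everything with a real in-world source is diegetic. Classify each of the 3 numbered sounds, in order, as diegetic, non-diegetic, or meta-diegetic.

diegetic, diegetic, non-diegetic

(1) an in-world source (a zip); characters could hear it → diegetic.
Sound (2): a phone on speaker is a physical source in the scene and Ola reacts to it, so diegetic.
(3) is non-diegetic: nothing in the stall produces it and the characters don't hear it — pure soundtrack.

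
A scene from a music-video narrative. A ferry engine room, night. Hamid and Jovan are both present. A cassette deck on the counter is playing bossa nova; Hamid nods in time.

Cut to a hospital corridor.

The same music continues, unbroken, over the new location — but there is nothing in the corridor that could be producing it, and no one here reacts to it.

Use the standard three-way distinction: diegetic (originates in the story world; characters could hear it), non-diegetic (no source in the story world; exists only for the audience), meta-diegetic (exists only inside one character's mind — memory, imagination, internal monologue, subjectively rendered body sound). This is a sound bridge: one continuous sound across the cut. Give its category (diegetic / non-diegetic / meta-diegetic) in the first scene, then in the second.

diegetic, non-diegetic

Scene one: a cassette deck is an on-screen source and Hamid reacts to it → diegetic.
Scene two: there is no source in the corridor and no one hears it — it's now underscore → non-diegetic.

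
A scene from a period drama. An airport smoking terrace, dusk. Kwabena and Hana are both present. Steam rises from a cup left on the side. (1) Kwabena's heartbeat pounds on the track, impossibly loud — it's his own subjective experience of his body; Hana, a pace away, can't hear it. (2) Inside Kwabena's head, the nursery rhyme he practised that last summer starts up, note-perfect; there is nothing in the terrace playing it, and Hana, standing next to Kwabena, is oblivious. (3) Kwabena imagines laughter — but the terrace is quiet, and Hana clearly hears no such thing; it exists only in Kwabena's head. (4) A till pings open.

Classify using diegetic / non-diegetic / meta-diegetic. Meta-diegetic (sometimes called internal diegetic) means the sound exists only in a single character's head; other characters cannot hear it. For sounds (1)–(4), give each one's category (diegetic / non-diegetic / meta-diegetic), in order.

meta-diegetic, meta-diegetic, meta-diegetic, diegetic

(1) point-of-audition from inside Kwabena's body; not a sound in the room → meta-diegetic.
Sound (2): the music is a memory playing inside Kwabena's mind alone; no real-world source, Hana can't hear it, so meta-diegetic.
(3) is meta-diegetic: Kwabena alone 'hears' it — an imagined sound, not present in the space.
(4) a till is a real object/event in the scene's world → diegetic.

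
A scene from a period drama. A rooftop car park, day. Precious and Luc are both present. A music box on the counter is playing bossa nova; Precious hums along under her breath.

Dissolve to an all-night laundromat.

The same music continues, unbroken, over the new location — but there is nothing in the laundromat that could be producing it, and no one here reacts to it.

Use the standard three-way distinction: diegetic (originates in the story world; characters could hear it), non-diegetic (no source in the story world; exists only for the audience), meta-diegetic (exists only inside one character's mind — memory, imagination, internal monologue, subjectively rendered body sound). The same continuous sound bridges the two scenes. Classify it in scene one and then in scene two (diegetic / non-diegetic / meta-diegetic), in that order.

diegetic, non-diegetic

Scene one: a music box is an on-screen source and Precious reacts to it → diegetic.
Scene two: there is no source in the laundromat and no one hears it — it's now underscore → non-diegetic.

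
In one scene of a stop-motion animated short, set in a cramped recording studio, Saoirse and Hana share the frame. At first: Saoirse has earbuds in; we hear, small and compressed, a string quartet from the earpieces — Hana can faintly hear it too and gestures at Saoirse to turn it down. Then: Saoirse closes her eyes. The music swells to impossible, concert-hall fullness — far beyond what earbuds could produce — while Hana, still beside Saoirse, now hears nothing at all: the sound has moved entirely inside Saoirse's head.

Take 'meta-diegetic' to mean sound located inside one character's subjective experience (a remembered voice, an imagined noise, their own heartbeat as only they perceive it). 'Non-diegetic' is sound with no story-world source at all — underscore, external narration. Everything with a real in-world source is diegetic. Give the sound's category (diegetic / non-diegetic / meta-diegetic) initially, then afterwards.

Initially: the earbuds are a physical source both characters can hear → diegetic.
Afterwards: the music now exists only as Saoirse's subjective experience; Hana can no longer hear it → meta-diegetic.

diegetic, meta-diegetic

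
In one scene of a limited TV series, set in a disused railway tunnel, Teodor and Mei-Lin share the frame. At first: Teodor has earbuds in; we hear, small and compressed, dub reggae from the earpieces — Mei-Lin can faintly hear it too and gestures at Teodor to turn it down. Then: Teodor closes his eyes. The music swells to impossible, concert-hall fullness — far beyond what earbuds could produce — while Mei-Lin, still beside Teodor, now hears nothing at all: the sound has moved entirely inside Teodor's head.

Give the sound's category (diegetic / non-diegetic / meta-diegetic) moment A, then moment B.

Moment A: the earbuds are a physical source both characters can hear → diegetic.
Moment B: the music now exists only as Teodor's subjective experience; Mei-Lin can no longer hear it → meta-diegetic.

diegetic, meta-diegetic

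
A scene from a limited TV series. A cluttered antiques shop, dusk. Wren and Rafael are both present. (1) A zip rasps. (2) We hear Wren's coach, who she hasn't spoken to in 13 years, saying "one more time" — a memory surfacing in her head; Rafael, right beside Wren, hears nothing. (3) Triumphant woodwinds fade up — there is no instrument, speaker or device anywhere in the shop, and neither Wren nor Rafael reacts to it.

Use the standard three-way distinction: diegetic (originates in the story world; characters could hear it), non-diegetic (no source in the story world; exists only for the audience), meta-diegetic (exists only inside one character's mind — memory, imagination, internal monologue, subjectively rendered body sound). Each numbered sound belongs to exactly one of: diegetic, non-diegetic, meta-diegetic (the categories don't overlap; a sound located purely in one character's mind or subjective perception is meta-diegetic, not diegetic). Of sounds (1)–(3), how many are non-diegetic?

1

(1) is diegetic: a zip is a real object/event in the scene's world.
(2) a remembered line, private to Wren — not present in the room, not audible to Rafael → meta-diegetic.
Sound (3): score with no on-screen or off-screen source; it exists for the audience alone, so non-diegetic.
Non-diegetic: (3) — that's 1.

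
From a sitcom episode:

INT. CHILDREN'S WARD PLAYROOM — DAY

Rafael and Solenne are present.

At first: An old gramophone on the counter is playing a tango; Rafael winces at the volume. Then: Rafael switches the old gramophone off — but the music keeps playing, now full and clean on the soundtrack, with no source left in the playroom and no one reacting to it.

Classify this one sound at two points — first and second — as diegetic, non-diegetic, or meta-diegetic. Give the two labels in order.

diegetic, non-diegetic

First: an old gramophone is a real in-scene source and Rafael reacts to it → diegetic.
Second: there is no longer any in-world source and no one can hear it — it has become underscore → non-diegetic.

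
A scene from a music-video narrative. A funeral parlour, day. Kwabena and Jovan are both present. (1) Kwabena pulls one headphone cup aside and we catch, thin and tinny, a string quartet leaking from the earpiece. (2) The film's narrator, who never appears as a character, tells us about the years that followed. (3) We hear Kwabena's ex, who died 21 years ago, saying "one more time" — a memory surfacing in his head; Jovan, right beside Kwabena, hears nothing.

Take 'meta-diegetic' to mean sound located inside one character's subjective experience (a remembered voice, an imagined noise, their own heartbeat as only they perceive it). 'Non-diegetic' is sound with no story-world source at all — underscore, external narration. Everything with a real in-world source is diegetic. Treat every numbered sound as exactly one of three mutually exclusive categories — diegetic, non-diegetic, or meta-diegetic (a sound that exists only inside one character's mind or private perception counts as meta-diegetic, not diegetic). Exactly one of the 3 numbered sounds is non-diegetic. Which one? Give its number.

(1) the earpiece is a real device on Kwabena's head — source music → diegetic.
Sound (2): external voice-over — not a character, not heard by anyone in the scene, so non-diegetic.
(3) is meta-diegetic: the voice is a memory playing only inside Kwabena's mind; Jovan can't hear it.
Only (2) is non-diegetic.

2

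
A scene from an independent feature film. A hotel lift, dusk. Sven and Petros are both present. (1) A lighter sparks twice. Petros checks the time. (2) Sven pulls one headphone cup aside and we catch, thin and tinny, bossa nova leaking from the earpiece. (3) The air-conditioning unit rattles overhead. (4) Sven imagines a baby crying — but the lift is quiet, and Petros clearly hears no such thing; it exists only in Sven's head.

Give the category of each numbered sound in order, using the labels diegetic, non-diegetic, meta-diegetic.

(1) an in-world source (a lighter); characters could hear it → diegetic.
(2) it's leaking from a physical pair of headphones in the scene → diegetic.
(3) is diegetic: the air-conditioning unit is part of the location's real environment.
Sound (4): the sound is imagined by Sven; nothing in the story world is producing it and Petros can't hear it, so meta-diegetic.

diegetic, diegetic, diegetic, meta-diegetic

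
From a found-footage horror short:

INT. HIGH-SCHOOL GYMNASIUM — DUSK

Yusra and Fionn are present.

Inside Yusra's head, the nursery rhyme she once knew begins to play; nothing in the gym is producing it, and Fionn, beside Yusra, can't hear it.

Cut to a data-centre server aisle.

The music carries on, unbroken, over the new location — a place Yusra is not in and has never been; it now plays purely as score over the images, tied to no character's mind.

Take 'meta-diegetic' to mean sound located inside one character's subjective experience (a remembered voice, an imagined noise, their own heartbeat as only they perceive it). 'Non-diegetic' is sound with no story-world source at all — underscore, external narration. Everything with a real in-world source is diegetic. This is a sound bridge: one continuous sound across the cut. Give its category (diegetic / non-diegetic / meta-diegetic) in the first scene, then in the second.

meta-diegetic, non-diegetic

Scene one: the music exists only inside Yusra's mind; Fionn can't hear it → meta-diegetic.
Scene two: it's detached from Yusra entirely and plays over unrelated images with no in-world source — conventional underscore → non-diegetic.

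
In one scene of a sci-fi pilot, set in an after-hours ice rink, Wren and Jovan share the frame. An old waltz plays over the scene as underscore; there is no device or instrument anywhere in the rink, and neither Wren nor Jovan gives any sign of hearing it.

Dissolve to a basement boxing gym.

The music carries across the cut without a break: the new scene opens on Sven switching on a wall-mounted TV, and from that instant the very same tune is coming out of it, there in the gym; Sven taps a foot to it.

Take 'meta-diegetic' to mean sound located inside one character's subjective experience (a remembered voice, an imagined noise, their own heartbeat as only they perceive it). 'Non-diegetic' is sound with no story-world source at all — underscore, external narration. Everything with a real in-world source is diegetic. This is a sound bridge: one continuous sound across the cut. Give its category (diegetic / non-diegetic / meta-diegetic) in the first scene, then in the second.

non-diegetic, diegetic

Scene one: there's no in-world source anywhere and no character hears it — underscore for the audience only → non-diegetic.
Scene two: once Sven turns on a wall-mounted TV, the music has a real source in the story world and Sven reacts to it → diegetic.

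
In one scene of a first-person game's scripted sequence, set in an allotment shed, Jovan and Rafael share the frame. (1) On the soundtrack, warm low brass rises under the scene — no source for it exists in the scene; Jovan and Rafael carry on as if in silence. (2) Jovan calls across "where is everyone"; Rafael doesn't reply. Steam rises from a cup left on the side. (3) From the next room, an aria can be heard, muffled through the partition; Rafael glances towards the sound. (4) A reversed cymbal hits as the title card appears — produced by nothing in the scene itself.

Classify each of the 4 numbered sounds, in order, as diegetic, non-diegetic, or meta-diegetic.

non-diegetic, diegetic, diegetic, non-diegetic

(1) nothing in the shed produces it and the characters don't hear it — pure soundtrack → non-diegetic.
(2) is diegetic: Jovan is a character speaking aloud in the scene.
Sound (3): it's coming from the next room — a location within the story world — and Rafael reacts, so diegetic.
(4) is non-diegetic: it's a sound-design accent with no in-world source; no one in the scene can hear it.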